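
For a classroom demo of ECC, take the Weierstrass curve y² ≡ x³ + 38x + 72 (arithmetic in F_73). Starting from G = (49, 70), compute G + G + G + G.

(25, 52)

Double-and-add on 4 = (100)₂. Start with G = (49, 70) for the leading 1-bit.
double: tangent at (49, 70): λ = (3·49² + 38)/(2·70) ≡ 14/67. 67⁻¹ ≡ 12 (mod 73), so λ ≡ 14·12 ≡ 22.
  x = λ² - 49 - 49 = 484 - 98 ≡ 21; y = λ·(49 - 21) - 70 ≡ 35. → (21, 35)
double: tangent at (21, 35): λ = (3·21² + 38)/(2·35) ≡ 47/70. 70⁻¹ ≡ 24 (mod 73) since 70·24 = 1680 ≡ 1, so λ ≡ 47·24 ≡ 33.
  x = λ² - 21 - 21 = 1089 - 42 ≡ 25; y = λ·(21 - 25) - 35 ≡ 52. → (25, 52)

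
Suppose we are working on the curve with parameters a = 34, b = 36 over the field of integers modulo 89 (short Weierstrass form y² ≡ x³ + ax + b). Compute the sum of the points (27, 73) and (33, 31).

(78, 17)

(27, 73) + (33, 31). λ = (31 - 73)/(33 - 27) ≡ 47/6 mod 89. 6⁻¹ ≡ 15 (mod 89), so λ ≡ 82.
  x = λ² - 27 - 33 = 6724 - 60 ≡ 78; y = λ·(27 - 78) - 73 ≡ 17. → (78, 17)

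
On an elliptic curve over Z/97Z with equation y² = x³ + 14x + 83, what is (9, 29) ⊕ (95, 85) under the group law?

(59, 58)

(9, 29) + (95, 85). λ = (85 - 29)/(95 - 9) ≡ 56/86 mod 97. 86⁻¹ ≡ 44 (mod 97), so λ ≡ 39.
  x = λ² - 9 - 95 = 1521 - 104 ≡ 59; y = λ·(9 - 59) - 29 ≡ 58. → (59, 58)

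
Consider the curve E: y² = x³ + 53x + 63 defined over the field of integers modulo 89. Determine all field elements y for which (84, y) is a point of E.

none

x³ + 53x + 63 = 597219 ≡ 29 (mod 89).
29 is a non-residue mod 89; no y exists.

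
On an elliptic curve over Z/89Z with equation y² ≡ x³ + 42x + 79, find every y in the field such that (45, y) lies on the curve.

0

x³ + 42x + 79 = 93094 ≡ 0 (mod 89).
Only y = 0 satisfies y² ≡ 0.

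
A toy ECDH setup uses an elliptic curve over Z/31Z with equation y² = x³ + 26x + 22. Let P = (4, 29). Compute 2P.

tangent at (4, 29): λ = (3·4² + 26)/(2·29) ≡ 12/27. 27⁻¹ ≡ 23 (mod 31), so λ ≡ 12·23 ≡ 28.
  x = λ² - 4 - 4 = 784 - 8 ≡ 1; y = λ·(4 - 1) - 29 ≡ 24. → (1, 24)

(1, 24)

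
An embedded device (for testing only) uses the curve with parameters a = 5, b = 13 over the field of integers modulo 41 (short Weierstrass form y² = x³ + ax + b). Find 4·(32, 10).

Write G = (32, 10).
Repeated addition: build up to 4G.
2G: tangent at (32, 10): λ = (3·32² + 5)/(2·10) ≡ 2/20. 20⁻¹ ≡ 39 (mod 41), so λ ≡ 2·39 ≡ 37.
  x = λ² - 32 - 32 = 1369 - 64 ≡ 34; y = λ·(32 - 34) - 10 ≡ 39. → (34, 39)
3G: (34, 39) + (32, 10). λ = (10 - 39)/(32 - 34) ≡ 12/39 mod 41. 39⁻¹ ≡ 20 (mod 41) since 39·20 = 780 ≡ 1, so λ ≡ 35.
  x = λ² - 34 - 32 = 1225 - 66 ≡ 11; y = λ·(34 - 11) - 39 ≡ 28. → (11, 28)
4G: (11, 28) + (32, 10). λ = (10 - 28)/(32 - 11) ≡ 23/21 mod 41. 21⁻¹ ≡ 2 (mod 41), so λ ≡ 5.
  x = λ² - 11 - 32 = 25 - 43 ≡ 23; y = λ·(11 - 23) - 28 ≡ 35. → (23, 35)

(23, 35)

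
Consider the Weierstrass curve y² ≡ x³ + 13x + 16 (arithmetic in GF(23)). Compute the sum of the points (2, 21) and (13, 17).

(2, 21) + (13, 17). λ = (17 - 21)/(13 - 2) ≡ 19/11 mod 23. 11⁻¹ ≡ 21 (mod 23) since 11·21 = 231 ≡ 1, so λ ≡ 8.
  x = λ² - 2 - 13 = 64 - 15 ≡ 3; y = λ·(2 - 3) - 21 ≡ 17. → (3, 17)

(3, 17)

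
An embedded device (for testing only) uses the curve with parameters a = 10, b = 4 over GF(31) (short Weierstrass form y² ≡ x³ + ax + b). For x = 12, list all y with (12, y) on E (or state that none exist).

x³ + 10x + 4 = 1852 ≡ 23 (mod 31).
23 is a non-residue mod 31; no y exists.

none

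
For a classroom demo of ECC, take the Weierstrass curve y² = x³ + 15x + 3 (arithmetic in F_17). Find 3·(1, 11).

Write Q = (1, 11).
Repeated addition: build up to 3Q.
2Q: tangent at (1, 11): λ = (3·1² + 15)/(2·11) ≡ 1/5. 5⁻¹ ≡ 7 (mod 17), so λ ≡ 1·7 ≡ 7.
  x = λ² - 1 - 1 = 49 - 2 ≡ 13; y = λ·(1 - 13) - 11 ≡ 7. → (13, 7)
3Q: (13, 7) + (1, 11). λ = (11 - 7)/(1 - 13) ≡ 4/5 mod 17. 5⁻¹ ≡ 7 (mod 17), so λ ≡ 11.
  x = λ² - 13 - 1 = 121 - 14 ≡ 5; y = λ·(13 - 5) - 7 ≡ 13. → (5, 13)

(5, 13)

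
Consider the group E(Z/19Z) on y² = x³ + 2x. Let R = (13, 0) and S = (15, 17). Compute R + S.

(13, 0) + (15, 17). λ = (17 - 0)/(15 - 13) ≡ 17/2 mod 19. 2⁻¹ ≡ 10 (mod 19), so λ ≡ 18.
  x = λ² - 13 - 15 = 324 - 28 ≡ 11; y = λ·(13 - 11) - 0 ≡ 17. → (11, 17)

(11, 17)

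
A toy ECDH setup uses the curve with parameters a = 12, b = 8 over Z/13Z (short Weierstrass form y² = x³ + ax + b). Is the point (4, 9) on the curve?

y² = 9² ≡ 3; x³ + 12x + 8 = 120 ≡ 3 (mod 13). 3 = 3.

yes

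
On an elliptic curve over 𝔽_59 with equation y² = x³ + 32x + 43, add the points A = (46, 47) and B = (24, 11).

(38, 9)

(46, 47) + (24, 11). λ = (11 - 47)/(24 - 46) ≡ 23/37 mod 59. 37⁻¹ ≡ 8 (mod 59), so λ ≡ 7.
  x = λ² - 46 - 24 = 49 - 70 ≡ 38; y = λ·(46 - 38) - 47 ≡ 9. → (38, 9)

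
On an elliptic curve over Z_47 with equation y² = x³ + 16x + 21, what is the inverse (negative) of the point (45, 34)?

(45, 13)

-(45, 34) = (45, -34 mod 47) = (45, 13).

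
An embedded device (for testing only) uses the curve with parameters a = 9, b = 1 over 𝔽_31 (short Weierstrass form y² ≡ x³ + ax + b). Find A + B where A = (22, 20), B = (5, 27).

(22, 20) + (5, 27). λ = (27 - 20)/(5 - 22) ≡ 7/14 mod 31. 14⁻¹ ≡ 20 (mod 31) since 14·20 = 280 ≡ 1, so λ ≡ 16.
  x = λ² - 22 - 5 = 256 - 27 ≡ 12; y = λ·(22 - 12) - 20 ≡ 16. → (12, 16)

(12, 16)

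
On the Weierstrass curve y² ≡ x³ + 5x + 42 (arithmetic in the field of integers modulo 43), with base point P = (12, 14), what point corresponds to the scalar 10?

(20, 31)

Double-and-add on 10 = (1010)₂. Start with P = (12, 14) for the leading 1-bit.
double: tangent at (12, 14): λ = (3·12² + 5)/(2·14) ≡ 7/28. 28⁻¹ ≡ 20 (mod 43), so λ ≡ 7·20 ≡ 11.
  x = λ² - 12 - 12 = 121 - 24 ≡ 11; y = λ·(12 - 11) - 14 ≡ 40. → (11, 40)
double: tangent at (11, 40): λ = (3·11² + 5)/(2·40) ≡ 24/37. 37⁻¹ ≡ 7 (mod 43), so λ ≡ 24·7 ≡ 39.
  x = λ² - 11 - 11 = 1521 - 22 ≡ 37; y = λ·(11 - 37) - 40 ≡ 21. → (37, 21)
add P: (37, 21) + (12, 14). λ = (14 - 21)/(12 - 37) ≡ 36/18 mod 43. 18⁻¹ ≡ 12 (mod 43), so λ ≡ 2.
  x = λ² - 37 - 12 = 4 - 49 ≡ 41; y = λ·(37 - 41) - 21 ≡ 14. → (41, 14)
double: tangent at (41, 14): λ = (3·41² + 5)/(2·14) ≡ 17/28. 28⁻¹ ≡ 20 (mod 43) since 28·20 = 560 ≡ 1, so λ ≡ 17·20 ≡ 39.
  x = λ² - 41 - 41 = 1521 - 82 ≡ 20; y = λ·(41 - 20) - 14 ≡ 31. → (20, 31)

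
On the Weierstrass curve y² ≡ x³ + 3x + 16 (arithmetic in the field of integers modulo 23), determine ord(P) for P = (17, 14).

7

2P: tangent at (17, 14): λ = (3·17² + 3)/(2·14) ≡ 19/5. 5⁻¹ ≡ 14 (mod 23), so λ ≡ 19·14 ≡ 13.
  x = λ² - 17 - 17 = 169 - 34 ≡ 20; y = λ·(17 - 20) - 14 ≡ 16. → (20, 16)
3P: (20, 16) + (17, 14). λ = (14 - 16)/(17 - 20) ≡ 21/20 mod 23. 20⁻¹ ≡ 15 (mod 23), so λ ≡ 16.
  x = λ² - 20 - 17 = 256 - 37 ≡ 12; y = λ·(20 - 12) - 16 ≡ 20. → (12, 20)
4P: (12, 20) + (17, 14). λ = (14 - 20)/(17 - 12) ≡ 17/5 mod 23. 5⁻¹ ≡ 14 (mod 23) since 5·14 = 70 ≡ 1, so λ ≡ 8.
  x = λ² - 12 - 17 = 64 - 29 ≡ 12; y = λ·(12 - 12) - 20 ≡ 3. → (12, 3)
5P: (12, 3) + (17, 14). λ = (14 - 3)/(17 - 12) ≡ 11/5 mod 23. 5⁻¹ ≡ 14 (mod 23) since 5·14 = 70 ≡ 1, so λ ≡ 16.
  x = λ² - 12 - 17 = 256 - 29 ≡ 20; y = λ·(12 - 20) - 3 ≡ 7. → (20, 7)
6P: (20, 7) + (17, 14). λ = (14 - 7)/(17 - 20) ≡ 7/20 mod 23. 20⁻¹ ≡ 15 (mod 23) since 20·15 = 300 ≡ 1, so λ ≡ 13.
  x = λ² - 20 - 17 = 169 - 37 ≡ 17; y = λ·(20 - 17) - 7 ≡ 9. → (17, 9)
7P: (17, 9) + (17, 14): same x and y₁ ≡ -y₂, so the sum is the point at infinity.
7P = the point at infinity, so the order is 7.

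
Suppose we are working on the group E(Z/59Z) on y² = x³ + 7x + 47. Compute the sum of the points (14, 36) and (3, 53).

(14, 36) + (3, 53). λ = (53 - 36)/(3 - 14) ≡ 17/48 mod 59. 48⁻¹ ≡ 16 (mod 59), so λ ≡ 36.
  x = λ² - 14 - 3 = 1296 - 17 ≡ 40; y = λ·(14 - 40) - 36 ≡ 31. → (40, 31)

(40, 31)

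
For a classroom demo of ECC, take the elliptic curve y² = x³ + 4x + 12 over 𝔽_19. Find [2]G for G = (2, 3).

tangent at (2, 3): λ = (3·2² + 4)/(2·3) ≡ 16/6. 6⁻¹ ≡ 16 (mod 19) since 6·16 = 96 ≡ 1, so λ ≡ 16·16 ≡ 9.
  x = λ² - 2 - 2 = 81 - 4 ≡ 1; y = λ·(2 - 1) - 3 ≡ 6. → (1, 6)

(1, 6)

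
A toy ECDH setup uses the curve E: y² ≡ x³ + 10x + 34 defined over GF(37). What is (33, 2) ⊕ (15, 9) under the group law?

(0, 16)

(33, 2) + (15, 9). λ = (9 - 2)/(15 - 33) ≡ 7/19 mod 37. 19⁻¹ ≡ 2 (mod 37), so λ ≡ 14.
  x = λ² - 33 - 15 = 196 - 48 ≡ 0; y = λ·(33 - 0) - 2 ≡ 16. → (0, 16)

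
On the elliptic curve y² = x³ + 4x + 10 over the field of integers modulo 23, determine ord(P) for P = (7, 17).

2P: tangent at (7, 17): λ = (3·7² + 4)/(2·17) ≡ 13/11. 11⁻¹ ≡ 21 (mod 23), so λ ≡ 13·21 ≡ 20.
  x = λ² - 7 - 7 = 400 - 14 ≡ 18; y = λ·(7 - 18) - 17 ≡ 16. → (18, 16)
3P: (18, 16) + (7, 17). λ = (17 - 16)/(7 - 18) ≡ 1/12 mod 23. 12⁻¹ ≡ 2 (mod 23), so λ ≡ 2.
  x = λ² - 18 - 7 = 4 - 25 ≡ 2; y = λ·(18 - 2) - 16 ≡ 16. → (2, 16)
4P: (2, 16) + (7, 17). λ = (17 - 16)/(7 - 2) ≡ 1/5 mod 23. 5⁻¹ ≡ 14 (mod 23) since 5·14 = 70 ≡ 1, so λ ≡ 14.
  x = λ² - 2 - 7 = 196 - 9 ≡ 3; y = λ·(2 - 3) - 16 ≡ 16. → (3, 16)
5P: (3, 16) + (7, 17). λ = (17 - 16)/(7 - 3) ≡ 1/4 mod 23. 4⁻¹ ≡ 6 (mod 23) since 4·6 = 24 ≡ 1, so λ ≡ 6.
  x = λ² - 3 - 7 = 36 - 10 ≡ 3; y = λ·(3 - 3) - 16 ≡ 7. → (3, 7)
6P: (3, 7) + (7, 17). λ = (17 - 7)/(7 - 3) ≡ 10/4 mod 23. 4⁻¹ ≡ 6 (mod 23), so λ ≡ 14.
  x = λ² - 3 - 7 = 196 - 10 ≡ 2; y = λ·(3 - 2) - 7 ≡ 7. → (2, 7)
7P: (2, 7) + (7, 17). λ = (17 - 7)/(7 - 2) ≡ 10/5 mod 23. 5⁻¹ ≡ 14 (mod 23), so λ ≡ 2.
  x = λ² - 2 - 7 = 4 - 9 ≡ 18; y = λ·(2 - 18) - 7 ≡ 7. → (18, 7)
8P: (18, 7) + (7, 17). λ = (17 - 7)/(7 - 18) ≡ 10/12 mod 23. 12⁻¹ ≡ 2 (mod 23) since 12·2 = 24 ≡ 1, so λ ≡ 20.
  x = λ² - 18 - 7 = 400 - 25 ≡ 7; y = λ·(18 - 7) - 7 ≡ 6. → (7, 6)
9P: (7, 6) + (7, 17): same x and y₁ ≡ -y₂, so the sum is 𝒪.
9P = 𝒪, so the order is 9.

9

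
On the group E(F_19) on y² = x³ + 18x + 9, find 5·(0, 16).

Write P = (0, 16).
Double-and-add on 5 = (101)₂. Start with P = (0, 16) for the leading 1-bit.
double: tangent at (0, 16): λ = (3·0² + 18)/(2·16) ≡ 18/13. 13⁻¹ ≡ 3 (mod 19) since 13·3 = 39 ≡ 1, so λ ≡ 18·3 ≡ 16.
  x = λ² - 0 - 0 = 256 - 0 ≡ 9; y = λ·(0 - 9) - 16 ≡ 11. → (9, 11)
double: tangent at (9, 11): λ = (3·9² + 18)/(2·11) ≡ 14/3. 3⁻¹ ≡ 13 (mod 19), so λ ≡ 14·13 ≡ 11.
  x = λ² - 9 - 9 = 121 - 18 ≡ 8; y = λ·(9 - 8) - 11 ≡ 0. → (8, 0)
add P: (8, 0) + (0, 16). λ = (16 - 0)/(0 - 8) ≡ 16/11 mod 19. 11⁻¹ ≡ 7 (mod 19), so λ ≡ 17.
  x = λ² - 8 - 0 = 289 - 8 ≡ 15; y = λ·(8 - 15) - 0 ≡ 14. → (15, 14)

(15, 14)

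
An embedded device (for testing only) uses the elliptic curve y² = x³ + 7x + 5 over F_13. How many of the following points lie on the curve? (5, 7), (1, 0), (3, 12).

2

(5, 7): 7² ≡ 10, rhs ≡ 9 → off.
(1, 0): 0² ≡ 0, rhs ≡ 0 → on.
(3, 12): 12² ≡ 1, rhs ≡ 1 → on.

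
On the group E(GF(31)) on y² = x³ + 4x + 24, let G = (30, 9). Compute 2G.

tangent at (30, 9): λ = (3·30² + 4)/(2·9) ≡ 7/18. 18⁻¹ ≡ 19 (mod 31) since 18·19 = 342 ≡ 1, so λ ≡ 7·19 ≡ 9.
  x = λ² - 30 - 30 = 81 - 60 ≡ 21; y = λ·(30 - 21) - 9 ≡ 10. → (21, 10)

(21, 10)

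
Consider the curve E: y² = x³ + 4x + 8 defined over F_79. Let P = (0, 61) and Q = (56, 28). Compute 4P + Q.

(49, 71)

First 4P:
Double-and-add on 4 = (100)₂. Start with P = (0, 61) for the leading 1-bit.
double: tangent at (0, 61): λ = (3·0² + 4)/(2·61) ≡ 4/43. 43⁻¹ ≡ 68 (mod 79) since 43·68 = 2924 ≡ 1, so λ ≡ 4·68 ≡ 35.
  x = λ² - 0 - 0 = 1225 - 0 ≡ 40; y = λ·(0 - 40) - 61 ≡ 40. → (40, 40)
double: tangent at (40, 40): λ = (3·40² + 4)/(2·40) ≡ 64/1. 1⁻¹ ≡ 1 (mod 79), so λ ≡ 64·1 ≡ 64.
  x = λ² - 40 - 40 = 4096 - 80 ≡ 66; y = λ·(40 - 66) - 40 ≡ 34. → (66, 34)
4P = (66, 34).
Finally 4P + Q:
(66, 34) + (56, 28). λ = (28 - 34)/(56 - 66) ≡ 73/69 mod 79. 69⁻¹ ≡ 71 (mod 79), so λ ≡ 48.
  x = λ² - 66 - 56 = 2304 - 122 ≡ 49; y = λ·(66 - 49) - 34 ≡ 71. → (49, 71)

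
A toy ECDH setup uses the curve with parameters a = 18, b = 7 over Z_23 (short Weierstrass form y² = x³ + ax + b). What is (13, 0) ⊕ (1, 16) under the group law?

(21, 3)

(13, 0) + (1, 16). λ = (16 - 0)/(1 - 13) ≡ 16/11 mod 23. 11⁻¹ ≡ 21 (mod 23) since 11·21 = 231 ≡ 1, so λ ≡ 14.
  x = λ² - 13 - 1 = 196 - 14 ≡ 21; y = λ·(13 - 21) - 0 ≡ 3. → (21, 3)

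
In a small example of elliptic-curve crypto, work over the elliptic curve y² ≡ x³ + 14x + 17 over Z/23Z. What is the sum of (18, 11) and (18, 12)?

O

The two points share x = 18 and their y-coordinates satisfy 11 + 12 ≡ 0 (mod 23), so they are inverses. Their sum is the point at infinity.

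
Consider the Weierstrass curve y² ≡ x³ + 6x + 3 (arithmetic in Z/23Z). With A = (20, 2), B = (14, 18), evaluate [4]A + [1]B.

O

First 4A:
Double-and-add on 4 = (100)₂. Start with A = (20, 2) for the leading 1-bit.
double: tangent at (20, 2): λ = (3·20² + 6)/(2·2) ≡ 10/4. 4⁻¹ ≡ 6 (mod 23) since 4·6 = 24 ≡ 1, so λ ≡ 10·6 ≡ 14.
  x = λ² - 20 - 20 = 196 - 40 ≡ 18; y = λ·(20 - 18) - 2 ≡ 3. → (18, 3)
double: tangent at (18, 3): λ = (3·18² + 6)/(2·3) ≡ 12/6. 6⁻¹ ≡ 4 (mod 23), so λ ≡ 12·4 ≡ 2.
  x = λ² - 18 - 18 = 4 - 36 ≡ 14; y = λ·(18 - 14) - 3 ≡ 5. → (14, 5)
4A = (14, 5).
Finally 4A + B:
(14, 5) + (14, 18): same x and y₁ ≡ -y₂, so the sum is ∞.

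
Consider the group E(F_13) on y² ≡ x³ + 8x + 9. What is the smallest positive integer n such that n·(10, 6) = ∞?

2P: tangent at (10, 6): λ = (3·10² + 8)/(2·6) ≡ 9/12. 12⁻¹ ≡ 12 (mod 13), so λ ≡ 9·12 ≡ 4.
  x = λ² - 10 - 10 = 16 - 20 ≡ 9; y = λ·(10 - 9) - 6 ≡ 11. → (9, 11)
3P: (9, 11) + (10, 6). λ = (6 - 11)/(10 - 9) ≡ 8/1 mod 13. 1⁻¹ ≡ 1 (mod 13), so λ ≡ 8.
  x = λ² - 9 - 10 = 64 - 19 ≡ 6; y = λ·(9 - 6) - 11 ≡ 0. → (6, 0)
4P: (6, 0) + (10, 6). λ = (6 - 0)/(10 - 6) ≡ 6/4 mod 13. 4⁻¹ ≡ 10 (mod 13), so λ ≡ 8.
  x = λ² - 6 - 10 = 64 - 16 ≡ 9; y = λ·(6 - 9) - 0 ≡ 2. → (9, 2)
5P: (9, 2) + (10, 6). λ = (6 - 2)/(10 - 9) ≡ 4/1 mod 13. 1⁻¹ ≡ 1 (mod 13) since 1·1 = 1 ≡ 1, so λ ≡ 4.
  x = λ² - 9 - 10 = 16 - 19 ≡ 10; y = λ·(9 - 10) - 2 ≡ 7. → (10, 7)
6P: (10, 7) + (10, 6): same x and y₁ ≡ -y₂, so the sum is ∞.
6P = ∞, so the order is 6.

6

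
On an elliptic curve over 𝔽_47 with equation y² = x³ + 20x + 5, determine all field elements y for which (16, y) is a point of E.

12, 35

x³ + 20x + 5 = 4421 ≡ 3 (mod 47).
Square roots of 3 mod 47: 12 and 35 (since 12² = 144 ≡ 3).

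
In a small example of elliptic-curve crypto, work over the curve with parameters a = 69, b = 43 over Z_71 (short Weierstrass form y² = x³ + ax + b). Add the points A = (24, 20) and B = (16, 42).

(24, 20) + (16, 42). λ = (42 - 20)/(16 - 24) ≡ 22/63 mod 71. 63⁻¹ ≡ 62 (mod 71), so λ ≡ 15.
  x = λ² - 24 - 16 = 225 - 40 ≡ 43; y = λ·(24 - 43) - 20 ≡ 50. → (43, 50)

(43, 50)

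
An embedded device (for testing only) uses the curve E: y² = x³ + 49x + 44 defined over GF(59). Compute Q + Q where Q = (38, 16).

tangent at (38, 16): λ = (3·38² + 49)/(2·16) ≡ 15/32. 32⁻¹ ≡ 24 (mod 59), so λ ≡ 15·24 ≡ 6.
  x = λ² - 38 - 38 = 36 - 76 ≡ 19; y = λ·(38 - 19) - 16 ≡ 39. → (19, 39)

(19, 39)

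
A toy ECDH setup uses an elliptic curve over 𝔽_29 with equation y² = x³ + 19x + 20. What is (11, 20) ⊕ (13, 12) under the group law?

(21, 20)

(11, 20) + (13, 12). λ = (12 - 20)/(13 - 11) ≡ 21/2 mod 29. 2⁻¹ ≡ 15 (mod 29) since 2·15 = 30 ≡ 1, so λ ≡ 25.
  x = λ² - 11 - 13 = 625 - 24 ≡ 21; y = λ·(11 - 21) - 20 ≡ 20. → (21, 20)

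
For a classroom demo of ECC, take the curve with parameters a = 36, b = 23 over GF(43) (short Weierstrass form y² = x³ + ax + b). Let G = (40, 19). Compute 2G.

tangent at (40, 19): λ = (3·40² + 36)/(2·19) ≡ 20/38. 38⁻¹ ≡ 17 (mod 43), so λ ≡ 20·17 ≡ 39.
  x = λ² - 40 - 40 = 1521 - 80 ≡ 22; y = λ·(40 - 22) - 19 ≡ 38. → (22, 38)

(22, 38)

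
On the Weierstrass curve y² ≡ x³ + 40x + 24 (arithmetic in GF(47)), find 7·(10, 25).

(44, 21)

Write G = (10, 25).
Double-and-add on 7 = (111)₂. Start with G = (10, 25) for the leading 1-bit.
double: tangent at (10, 25): λ = (3·10² + 40)/(2·25) ≡ 11/3. 3⁻¹ ≡ 16 (mod 47), so λ ≡ 11·16 ≡ 35.
  x = λ² - 10 - 10 = 1225 - 20 ≡ 30; y = λ·(10 - 30) - 25 ≡ 27. → (30, 27)
add G: (30, 27) + (10, 25). λ = (25 - 27)/(10 - 30) ≡ 45/27 mod 47. 27⁻¹ ≡ 7 (mod 47), so λ ≡ 33.
  x = λ² - 30 - 10 = 1089 - 40 ≡ 15; y = λ·(30 - 15) - 27 ≡ 45. → (15, 45)
double: tangent at (15, 45): λ = (3·15² + 40)/(2·45) ≡ 10/43. 43⁻¹ ≡ 35 (mod 47) since 43·35 = 1505 ≡ 1, so λ ≡ 10·35 ≡ 21.
  x = λ² - 15 - 15 = 441 - 30 ≡ 35; y = λ·(15 - 35) - 45 ≡ 5. → (35, 5)
add G: (35, 5) + (10, 25). λ = (25 - 5)/(10 - 35) ≡ 20/22 mod 47. 22⁻¹ ≡ 15 (mod 47) since 22·15 = 330 ≡ 1, so λ ≡ 18.
  x = λ² - 35 - 10 = 324 - 45 ≡ 44; y = λ·(35 - 44) - 5 ≡ 21. → (44, 21)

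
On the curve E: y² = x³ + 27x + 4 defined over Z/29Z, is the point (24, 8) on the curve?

no

y² = 8² ≡ 6; x³ + 27x + 4 = 14476 ≡ 5 (mod 29). 6 ≠ 5.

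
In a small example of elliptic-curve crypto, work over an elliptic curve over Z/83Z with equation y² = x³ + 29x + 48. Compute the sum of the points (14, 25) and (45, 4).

(28, 30)

(14, 25) + (45, 4). λ = (4 - 25)/(45 - 14) ≡ 62/31 mod 83. 31⁻¹ ≡ 75 (mod 83) since 31·75 = 2325 ≡ 1, so λ ≡ 2.
  x = λ² - 14 - 45 = 4 - 59 ≡ 28; y = λ·(14 - 28) - 25 ≡ 30. → (28, 30)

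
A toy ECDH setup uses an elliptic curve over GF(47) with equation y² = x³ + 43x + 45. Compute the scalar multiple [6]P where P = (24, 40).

Double-and-add on 6 = (110)₂. Start with P = (24, 40) for the leading 1-bit.
double: tangent at (24, 40): λ = (3·24² + 43)/(2·40) ≡ 32/33. 33⁻¹ ≡ 10 (mod 47) since 33·10 = 330 ≡ 1, so λ ≡ 32·10 ≡ 38.
  x = λ² - 24 - 24 = 1444 - 48 ≡ 33; y = λ·(24 - 33) - 40 ≡ 41. → (33, 41)
add P: (33, 41) + (24, 40). λ = (40 - 41)/(24 - 33) ≡ 46/38 mod 47. 38⁻¹ ≡ 26 (mod 47) since 38·26 = 988 ≡ 1, so λ ≡ 21.
  x = λ² - 33 - 24 = 441 - 57 ≡ 8; y = λ·(33 - 8) - 41 ≡ 14. → (8, 14)
double: tangent at (8, 14): λ = (3·8² + 43)/(2·14) ≡ 0/28. 28⁻¹ ≡ 42 (mod 47), so λ ≡ 0·42 ≡ 0.
  x = λ² - 8 - 8 = 0 - 16 ≡ 31; y = λ·(8 - 31) - 14 ≡ 33. → (31, 33)

(31, 33)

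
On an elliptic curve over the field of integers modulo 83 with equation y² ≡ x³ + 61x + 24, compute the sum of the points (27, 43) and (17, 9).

(24, 17)

(27, 43) + (17, 9). λ = (9 - 43)/(17 - 27) ≡ 49/73 mod 83. 73⁻¹ ≡ 58 (mod 83) since 73·58 = 4234 ≡ 1, so λ ≡ 20.
  x = λ² - 27 - 17 = 400 - 44 ≡ 24; y = λ·(27 - 24) - 43 ≡ 17. → (24, 17)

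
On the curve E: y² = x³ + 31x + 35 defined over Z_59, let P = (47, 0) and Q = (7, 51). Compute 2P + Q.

First 2P:
Repeated addition: build up to 2P.
2P: (47, 0) + (47, 0): same x and y₁ ≡ -y₂, so the sum is O.
2P = O.
Finally 2P + Q:
O + (7, 51) = (7, 51) (identity).

(7, 51)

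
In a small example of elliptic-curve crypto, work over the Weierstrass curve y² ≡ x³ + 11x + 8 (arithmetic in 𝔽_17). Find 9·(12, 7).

O

Write G = (12, 7).
Repeated addition: build up to 9G.
2G: tangent at (12, 7): λ = (3·12² + 11)/(2·7) ≡ 1/14. 14⁻¹ ≡ 11 (mod 17) since 14·11 = 154 ≡ 1, so λ ≡ 1·11 ≡ 11.
  x = λ² - 12 - 12 = 121 - 24 ≡ 12; y = λ·(12 - 12) - 7 ≡ 10. → (12, 10)
3G: (12, 10) + (12, 7): same x and y₁ ≡ -y₂, so the sum is 𝒪.
4G: 𝒪 + (12, 7) = (12, 7) (identity).
5G: tangent at (12, 7): λ = (3·12² + 11)/(2·7) ≡ 1/14. 14⁻¹ ≡ 11 (mod 17), so λ ≡ 1·11 ≡ 11.
  x = λ² - 12 - 12 = 121 - 24 ≡ 12; y = λ·(12 - 12) - 7 ≡ 10. → (12, 10)
6G: (12, 10) + (12, 7): same x and y₁ ≡ -y₂, so the sum is 𝒪.
7G: 𝒪 + (12, 7) = (12, 7) (identity).
8G: tangent at (12, 7): λ = (3·12² + 11)/(2·7) ≡ 1/14. 14⁻¹ ≡ 11 (mod 17), so λ ≡ 1·11 ≡ 11.
  x = λ² - 12 - 12 = 121 - 24 ≡ 12; y = λ·(12 - 12) - 7 ≡ 10. → (12, 10)
9G: (12, 10) + (12, 7): same x and y₁ ≡ -y₂, so the sum is 𝒪.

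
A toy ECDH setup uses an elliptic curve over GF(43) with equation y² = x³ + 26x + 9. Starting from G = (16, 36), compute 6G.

(16, 36)

Repeated addition: build up to 6G.
2G: tangent at (16, 36): λ = (3·16² + 26)/(2·36) ≡ 20/29. 29⁻¹ ≡ 3 (mod 43) since 29·3 = 87 ≡ 1, so λ ≡ 20·3 ≡ 17.
  x = λ² - 16 - 16 = 289 - 32 ≡ 42; y = λ·(16 - 42) - 36 ≡ 38. → (42, 38)
3G: (42, 38) + (16, 36). λ = (36 - 38)/(16 - 42) ≡ 41/17 mod 43. 17⁻¹ ≡ 38 (mod 43), so λ ≡ 10.
  x = λ² - 42 - 16 = 100 - 58 ≡ 42; y = λ·(42 - 42) - 38 ≡ 5. → (42, 5)
4G: (42, 5) + (16, 36). λ = (36 - 5)/(16 - 42) ≡ 31/17 mod 43. 17⁻¹ ≡ 38 (mod 43), so λ ≡ 17.
  x = λ² - 42 - 16 = 289 - 58 ≡ 16; y = λ·(42 - 16) - 5 ≡ 7. → (16, 7)
5G: (16, 7) + (16, 36): same x and y₁ ≡ -y₂, so the sum is O.
6G: O + (16, 36) = (16, 36) (identity).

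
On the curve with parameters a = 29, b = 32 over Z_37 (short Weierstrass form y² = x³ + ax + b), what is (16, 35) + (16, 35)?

tangent at (16, 35): λ = (3·16² + 29)/(2·35) ≡ 20/33. 33⁻¹ ≡ 9 (mod 37) since 33·9 = 297 ≡ 1, so λ ≡ 20·9 ≡ 32.
  x = λ² - 16 - 16 = 1024 - 32 ≡ 30; y = λ·(16 - 30) - 35 ≡ 35. → (30, 35)

(30, 35)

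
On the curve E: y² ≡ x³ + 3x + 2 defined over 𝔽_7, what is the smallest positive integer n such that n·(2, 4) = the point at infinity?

9

2P: tangent at (2, 4): λ = (3·2² + 3)/(2·4) ≡ 1/1. 1⁻¹ ≡ 1 (mod 7), so λ ≡ 1·1 ≡ 1.
  x = λ² - 2 - 2 = 1 - 4 ≡ 4; y = λ·(2 - 4) - 4 ≡ 1. → (4, 1)
3P: (4, 1) + (2, 4). λ = (4 - 1)/(2 - 4) ≡ 3/5 mod 7. 5⁻¹ ≡ 3 (mod 7), so λ ≡ 2.
  x = λ² - 4 - 2 = 4 - 6 ≡ 5; y = λ·(4 - 5) - 1 ≡ 4. → (5, 4)
4P: (5, 4) + (2, 4). λ = (4 - 4)/(2 - 5) ≡ 0/4 mod 7. 4⁻¹ ≡ 2 (mod 7), so λ ≡ 0.
  x = λ² - 5 - 2 = 0 - 7 ≡ 0; y = λ·(5 - 0) - 4 ≡ 3. → (0, 3)
5P: (0, 3) + (2, 4). λ = (4 - 3)/(2 - 0) ≡ 1/2 mod 7. 2⁻¹ ≡ 4 (mod 7) since 2·4 = 8 ≡ 1, so λ ≡ 4.
  x = λ² - 0 - 2 = 16 - 2 ≡ 0; y = λ·(0 - 0) - 3 ≡ 4. → (0, 4)
6P: (0, 4) + (2, 4). λ = (4 - 4)/(2 - 0) ≡ 0/2 mod 7. 2⁻¹ ≡ 4 (mod 7) since 2·4 = 8 ≡ 1, so λ ≡ 0.
  x = λ² - 0 - 2 = 0 - 2 ≡ 5; y = λ·(0 - 5) - 4 ≡ 3. → (5, 3)
7P: (5, 3) + (2, 4). λ = (4 - 3)/(2 - 5) ≡ 1/4 mod 7. 4⁻¹ ≡ 2 (mod 7), so λ ≡ 2.
  x = λ² - 5 - 2 = 4 - 7 ≡ 4; y = λ·(5 - 4) - 3 ≡ 6. → (4, 6)
8P: (4, 6) + (2, 4). λ = (4 - 6)/(2 - 4) ≡ 5/5 mod 7. 5⁻¹ ≡ 3 (mod 7) since 5·3 = 15 ≡ 1, so λ ≡ 1.
  x = λ² - 4 - 2 = 1 - 6 ≡ 2; y = λ·(4 - 2) - 6 ≡ 3. → (2, 3)
9P: (2, 3) + (2, 4): same x and y₁ ≡ -y₂, so the sum is the point at infinity.
9P = the point at infinity, so the order is 9.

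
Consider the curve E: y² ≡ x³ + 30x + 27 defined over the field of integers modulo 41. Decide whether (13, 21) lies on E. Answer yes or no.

y² = 21² ≡ 31; x³ + 30x + 27 = 2614 ≡ 31 (mod 41). 31 = 31.

yes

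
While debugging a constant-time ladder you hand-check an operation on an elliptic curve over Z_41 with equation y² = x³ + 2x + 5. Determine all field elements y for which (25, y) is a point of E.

x³ + 2x + 5 = 15680 ≡ 18 (mod 41).
Square roots of 18 mod 41: 10 and 31 (since 10² = 100 ≡ 18).

10, 31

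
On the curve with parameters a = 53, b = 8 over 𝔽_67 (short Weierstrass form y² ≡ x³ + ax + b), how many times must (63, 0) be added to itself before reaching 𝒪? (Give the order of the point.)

2P: (63, 0) + (63, 0): same x and y₁ ≡ -y₂, so the sum is 𝒪.
2P = 𝒪, so the order is 2.

2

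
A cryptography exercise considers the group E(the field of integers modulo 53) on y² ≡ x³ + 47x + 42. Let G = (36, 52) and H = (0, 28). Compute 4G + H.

(29, 47)

First 4G:
Double-and-add on 4 = (100)₂. Start with G = (36, 52) for the leading 1-bit.
double: tangent at (36, 52): λ = (3·36² + 47)/(2·52) ≡ 13/51. 51⁻¹ ≡ 26 (mod 53), so λ ≡ 13·26 ≡ 20.
  x = λ² - 36 - 36 = 400 - 72 ≡ 10; y = λ·(36 - 10) - 52 ≡ 44. → (10, 44)
double: tangent at (10, 44): λ = (3·10² + 47)/(2·44) ≡ 29/35. 35⁻¹ ≡ 50 (mod 53), so λ ≡ 29·50 ≡ 19.
  x = λ² - 10 - 10 = 361 - 20 ≡ 23; y = λ·(10 - 23) - 44 ≡ 27. → (23, 27)
4G = (23, 27).
Finally 4G + H:
(23, 27) + (0, 28). λ = (28 - 27)/(0 - 23) ≡ 1/30 mod 53. 30⁻¹ ≡ 23 (mod 53) since 30·23 = 690 ≡ 1, so λ ≡ 23.
  x = λ² - 23 - 0 = 529 - 23 ≡ 29; y = λ·(23 - 29) - 27 ≡ 47. → (29, 47)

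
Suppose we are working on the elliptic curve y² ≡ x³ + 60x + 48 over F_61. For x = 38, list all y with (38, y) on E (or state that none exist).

none

x³ + 60x + 48 = 57200 ≡ 43 (mod 61).
43 is a non-residue mod 61; no y exists.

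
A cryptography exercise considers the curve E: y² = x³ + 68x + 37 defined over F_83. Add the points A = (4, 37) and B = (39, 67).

(78, 30)

(4, 37) + (39, 67). λ = (67 - 37)/(39 - 4) ≡ 30/35 mod 83. 35⁻¹ ≡ 19 (mod 83), so λ ≡ 72.
  x = λ² - 4 - 39 = 5184 - 43 ≡ 78; y = λ·(4 - 78) - 37 ≡ 30. → (78, 30)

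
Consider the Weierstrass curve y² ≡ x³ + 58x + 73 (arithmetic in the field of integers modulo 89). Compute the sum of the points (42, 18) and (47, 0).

(42, 18) + (47, 0). λ = (0 - 18)/(47 - 42) ≡ 71/5 mod 89. 5⁻¹ ≡ 18 (mod 89), so λ ≡ 32.
  x = λ² - 42 - 47 = 1024 - 89 ≡ 45; y = λ·(42 - 45) - 18 ≡ 64. → (45, 64)

(45, 64)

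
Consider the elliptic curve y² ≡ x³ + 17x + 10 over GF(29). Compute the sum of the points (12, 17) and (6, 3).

(12, 17) + (6, 3). λ = (3 - 17)/(6 - 12) ≡ 15/23 mod 29. 23⁻¹ ≡ 24 (mod 29), so λ ≡ 12.
  x = λ² - 12 - 6 = 144 - 18 ≡ 10; y = λ·(12 - 10) - 17 ≡ 7. → (10, 7)

(10, 7)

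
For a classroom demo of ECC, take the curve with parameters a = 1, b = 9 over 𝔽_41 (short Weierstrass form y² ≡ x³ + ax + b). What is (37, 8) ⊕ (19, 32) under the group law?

(5, 4)

(37, 8) + (19, 32). λ = (32 - 8)/(19 - 37) ≡ 24/23 mod 41. 23⁻¹ ≡ 25 (mod 41) since 23·25 = 575 ≡ 1, so λ ≡ 26.
  x = λ² - 37 - 19 = 676 - 56 ≡ 5; y = λ·(37 - 5) - 8 ≡ 4. → (5, 4)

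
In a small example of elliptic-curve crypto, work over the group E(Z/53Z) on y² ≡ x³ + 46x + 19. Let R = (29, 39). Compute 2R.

tangent at (29, 39): λ = (3·29² + 46)/(2·39) ≡ 25/25. 25⁻¹ ≡ 17 (mod 53), so λ ≡ 25·17 ≡ 1.
  x = λ² - 29 - 29 = 1 - 58 ≡ 49; y = λ·(29 - 49) - 39 ≡ 47. → (49, 47)

(49, 47)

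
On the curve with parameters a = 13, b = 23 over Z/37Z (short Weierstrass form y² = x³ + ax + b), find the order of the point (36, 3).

2P: tangent at (36, 3): λ = (3·36² + 13)/(2·3) ≡ 16/6. 6⁻¹ ≡ 31 (mod 37), so λ ≡ 16·31 ≡ 15.
  x = λ² - 36 - 36 = 225 - 72 ≡ 5; y = λ·(36 - 5) - 3 ≡ 18. → (5, 18)
3P: (5, 18) + (36, 3). λ = (3 - 18)/(36 - 5) ≡ 22/31 mod 37. 31⁻¹ ≡ 6 (mod 37), so λ ≡ 21.
  x = λ² - 5 - 36 = 441 - 41 ≡ 30; y = λ·(5 - 30) - 18 ≡ 12. → (30, 12)
4P: (30, 12) + (36, 3). λ = (3 - 12)/(36 - 30) ≡ 28/6 mod 37. 6⁻¹ ≡ 31 (mod 37), so λ ≡ 17.
  x = λ² - 30 - 36 = 289 - 66 ≡ 1; y = λ·(30 - 1) - 12 ≡ 0. → (1, 0)
5P: (1, 0) + (36, 3). λ = (3 - 0)/(36 - 1) ≡ 3/35 mod 37. 35⁻¹ ≡ 18 (mod 37) since 35·18 = 630 ≡ 1, so λ ≡ 17.
  x = λ² - 1 - 36 = 289 - 37 ≡ 30; y = λ·(1 - 30) - 0 ≡ 25. → (30, 25)
6P: (30, 25) + (36, 3). λ = (3 - 25)/(36 - 30) ≡ 15/6 mod 37. 6⁻¹ ≡ 31 (mod 37), so λ ≡ 21.
  x = λ² - 30 - 36 = 441 - 66 ≡ 5; y = λ·(30 - 5) - 25 ≡ 19. → (5, 19)
7P: (5, 19) + (36, 3). λ = (3 - 19)/(36 - 5) ≡ 21/31 mod 37. 31⁻¹ ≡ 6 (mod 37) since 31·6 = 186 ≡ 1, so λ ≡ 15.
  x = λ² - 5 - 36 = 225 - 41 ≡ 36; y = λ·(5 - 36) - 19 ≡ 34. → (36, 34)
8P: (36, 34) + (36, 3): same x and y₁ ≡ -y₂, so the sum is O.
8P = O, so the order is 8.

8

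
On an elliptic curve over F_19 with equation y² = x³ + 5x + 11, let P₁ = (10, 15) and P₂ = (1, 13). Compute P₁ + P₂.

(5, 3)

(10, 15) + (1, 13). λ = (13 - 15)/(1 - 10) ≡ 17/10 mod 19. 10⁻¹ ≡ 2 (mod 19) since 10·2 = 20 ≡ 1, so λ ≡ 15.
  x = λ² - 10 - 1 = 225 - 11 ≡ 5; y = λ·(10 - 5) - 15 ≡ 3. → (5, 3)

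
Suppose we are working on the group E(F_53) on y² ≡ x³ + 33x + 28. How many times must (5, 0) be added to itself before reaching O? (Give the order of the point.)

2

2P: (5, 0) + (5, 0): same x and y₁ ≡ -y₂, so the sum is O.
2P = O, so the order is 2.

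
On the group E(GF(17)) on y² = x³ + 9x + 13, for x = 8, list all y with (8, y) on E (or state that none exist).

6, 11

x³ + 9x + 13 = 597 ≡ 2 (mod 17).
Square roots of 2 mod 17: 6 and 11 (since 6² = 36 ≡ 2).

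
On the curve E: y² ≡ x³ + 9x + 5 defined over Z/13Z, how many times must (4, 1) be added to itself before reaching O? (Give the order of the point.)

2P: tangent at (4, 1): λ = (3·4² + 9)/(2·1) ≡ 5/2. 2⁻¹ ≡ 7 (mod 13), so λ ≡ 5·7 ≡ 9.
  x = λ² - 4 - 4 = 81 - 8 ≡ 8; y = λ·(4 - 8) - 1 ≡ 2. → (8, 2)
3P: (8, 2) + (4, 1). λ = (1 - 2)/(4 - 8) ≡ 12/9 mod 13. 9⁻¹ ≡ 3 (mod 13), so λ ≡ 10.
  x = λ² - 8 - 4 = 100 - 12 ≡ 10; y = λ·(8 - 10) - 2 ≡ 4. → (10, 4)
4P: (10, 4) + (4, 1). λ = (1 - 4)/(4 - 10) ≡ 10/7 mod 13. 7⁻¹ ≡ 2 (mod 13), so λ ≡ 7.
  x = λ² - 10 - 4 = 49 - 14 ≡ 9; y = λ·(10 - 9) - 4 ≡ 3. → (9, 3)
5P: (9, 3) + (4, 1). λ = (1 - 3)/(4 - 9) ≡ 11/8 mod 13. 8⁻¹ ≡ 5 (mod 13), so λ ≡ 3.
  x = λ² - 9 - 4 = 9 - 13 ≡ 9; y = λ·(9 - 9) - 3 ≡ 10. → (9, 10)
6P: (9, 10) + (4, 1). λ = (1 - 10)/(4 - 9) ≡ 4/8 mod 13. 8⁻¹ ≡ 5 (mod 13) since 8·5 = 40 ≡ 1, so λ ≡ 7.
  x = λ² - 9 - 4 = 49 - 13 ≡ 10; y = λ·(9 - 10) - 10 ≡ 9. → (10, 9)
7P: (10, 9) + (4, 1). λ = (1 - 9)/(4 - 10) ≡ 5/7 mod 13. 7⁻¹ ≡ 2 (mod 13), so λ ≡ 10.
  x = λ² - 10 - 4 = 100 - 14 ≡ 8; y = λ·(10 - 8) - 9 ≡ 11. → (8, 11)
8P: (8, 11) + (4, 1). λ = (1 - 11)/(4 - 8) ≡ 3/9 mod 13. 9⁻¹ ≡ 3 (mod 13) since 9·3 = 27 ≡ 1, so λ ≡ 9.
  x = λ² - 8 - 4 = 81 - 12 ≡ 4; y = λ·(8 - 4) - 11 ≡ 12. → (4, 12)
9P: (4, 12) + (4, 1): same x and y₁ ≡ -y₂, so the sum is O.
9P = O, so the order is 9.

9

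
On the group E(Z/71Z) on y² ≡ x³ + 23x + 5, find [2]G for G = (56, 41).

(13, 67)

tangent at (56, 41): λ = (3·56² + 23)/(2·41) ≡ 59/11. 11⁻¹ ≡ 13 (mod 71), so λ ≡ 59·13 ≡ 57.
  x = λ² - 56 - 56 = 3249 - 112 ≡ 13; y = λ·(56 - 13) - 41 ≡ 67. → (13, 67)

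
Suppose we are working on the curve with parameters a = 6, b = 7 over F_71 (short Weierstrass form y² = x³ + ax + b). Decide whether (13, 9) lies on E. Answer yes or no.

yes

y² = 9² ≡ 10; x³ + 6x + 7 = 2282 ≡ 10 (mod 71). 10 = 10.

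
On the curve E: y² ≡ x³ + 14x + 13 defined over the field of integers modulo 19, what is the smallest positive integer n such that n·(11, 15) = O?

2P: tangent at (11, 15): λ = (3·11² + 14)/(2·15) ≡ 16/11. 11⁻¹ ≡ 7 (mod 19) since 11·7 = 77 ≡ 1, so λ ≡ 16·7 ≡ 17.
  x = λ² - 11 - 11 = 289 - 22 ≡ 1; y = λ·(11 - 1) - 15 ≡ 3. → (1, 3)
3P: (1, 3) + (11, 15). λ = (15 - 3)/(11 - 1) ≡ 12/10 mod 19. 10⁻¹ ≡ 2 (mod 19), so λ ≡ 5.
  x = λ² - 1 - 11 = 25 - 12 ≡ 13; y = λ·(1 - 13) - 3 ≡ 13. → (13, 13)
4P: (13, 13) + (11, 15). λ = (15 - 13)/(11 - 13) ≡ 2/17 mod 19. 17⁻¹ ≡ 9 (mod 19) since 17·9 = 153 ≡ 1, so λ ≡ 18.
  x = λ² - 13 - 11 = 324 - 24 ≡ 15; y = λ·(13 - 15) - 13 ≡ 8. → (15, 8)
5P: (15, 8) + (11, 15). λ = (15 - 8)/(11 - 15) ≡ 7/15 mod 19. 15⁻¹ ≡ 14 (mod 19), so λ ≡ 3.
  x = λ² - 15 - 11 = 9 - 26 ≡ 2; y = λ·(15 - 2) - 8 ≡ 12. → (2, 12)
6P: (2, 12) + (11, 15). λ = (15 - 12)/(11 - 2) ≡ 3/9 mod 19. 9⁻¹ ≡ 17 (mod 19) since 9·17 = 153 ≡ 1, so λ ≡ 13.
  x = λ² - 2 - 11 = 169 - 13 ≡ 4; y = λ·(2 - 4) - 12 ≡ 0. → (4, 0)
7P: (4, 0) + (11, 15). λ = (15 - 0)/(11 - 4) ≡ 15/7 mod 19. 7⁻¹ ≡ 11 (mod 19), so λ ≡ 13.
  x = λ² - 4 - 11 = 169 - 15 ≡ 2; y = λ·(4 - 2) - 0 ≡ 7. → (2, 7)
8P: (2, 7) + (11, 15). λ = (15 - 7)/(11 - 2) ≡ 8/9 mod 19. 9⁻¹ ≡ 17 (mod 19), so λ ≡ 3.
  x = λ² - 2 - 11 = 9 - 13 ≡ 15; y = λ·(2 - 15) - 7 ≡ 11. → (15, 11)
9P: (15, 11) + (11, 15). λ = (15 - 11)/(11 - 15) ≡ 4/15 mod 19. 15⁻¹ ≡ 14 (mod 19), so λ ≡ 18.
  x = λ² - 15 - 11 = 324 - 26 ≡ 13; y = λ·(15 - 13) - 11 ≡ 6. → (13, 6)
10P: (13, 6) + (11, 15). λ = (15 - 6)/(11 - 13) ≡ 9/17 mod 19. 17⁻¹ ≡ 9 (mod 19), so λ ≡ 5.
  x = λ² - 13 - 11 = 25 - 24 ≡ 1; y = λ·(13 - 1) - 6 ≡ 16. → (1, 16)
11P: (1, 16) + (11, 15). λ = (15 - 16)/(11 - 1) ≡ 18/10 mod 19. 10⁻¹ ≡ 2 (mod 19), so λ ≡ 17.
  x = λ² - 1 - 11 = 289 - 12 ≡ 11; y = λ·(1 - 11) - 16 ≡ 4. → (11, 4)
12P: (11, 4) + (11, 15): same x and y₁ ≡ -y₂, so the sum is O.
12P = O, so the order is 12.

12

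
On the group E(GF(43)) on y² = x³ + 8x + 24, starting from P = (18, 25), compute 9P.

(41, 0)

Double-and-add on 9 = (1001)₂. Start with P = (18, 25) for the leading 1-bit.
double: tangent at (18, 25): λ = (3·18² + 8)/(2·25) ≡ 34/7. 7⁻¹ ≡ 37 (mod 43), so λ ≡ 34·37 ≡ 11.
  x = λ² - 18 - 18 = 121 - 36 ≡ 42; y = λ·(18 - 42) - 25 ≡ 12. → (42, 12)
double: tangent at (42, 12): λ = (3·42² + 8)/(2·12) ≡ 11/24. 24⁻¹ ≡ 9 (mod 43), so λ ≡ 11·9 ≡ 13.
  x = λ² - 42 - 42 = 169 - 84 ≡ 42; y = λ·(42 - 42) - 12 ≡ 31. → (42, 31)
double: tangent at (42, 31): λ = (3·42² + 8)/(2·31) ≡ 11/19. 19⁻¹ ≡ 34 (mod 43), so λ ≡ 11·34 ≡ 30.
  x = λ² - 42 - 42 = 900 - 84 ≡ 42; y = λ·(42 - 42) - 31 ≡ 12. → (42, 12)
add P: (42, 12) + (18, 25). λ = (25 - 12)/(18 - 42) ≡ 13/19 mod 43. 19⁻¹ ≡ 34 (mod 43) since 19·34 = 646 ≡ 1, so λ ≡ 12.
  x = λ² - 42 - 18 = 144 - 60 ≡ 41; y = λ·(42 - 41) - 12 ≡ 0. → (41, 0)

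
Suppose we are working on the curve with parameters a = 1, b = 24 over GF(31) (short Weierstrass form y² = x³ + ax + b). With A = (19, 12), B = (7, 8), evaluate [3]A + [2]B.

First 3A:
Repeated addition: build up to 3A.
2A: tangent at (19, 12): λ = (3·19² + 1)/(2·12) ≡ 30/24. 24⁻¹ ≡ 22 (mod 31), so λ ≡ 30·22 ≡ 9.
  x = λ² - 19 - 19 = 81 - 38 ≡ 12; y = λ·(19 - 12) - 12 ≡ 20. → (12, 20)
3A: (12, 20) + (19, 12). λ = (12 - 20)/(19 - 12) ≡ 23/7 mod 31. 7⁻¹ ≡ 9 (mod 31) since 7·9 = 63 ≡ 1, so λ ≡ 21.
  x = λ² - 12 - 19 = 441 - 31 ≡ 7; y = λ·(12 - 7) - 20 ≡ 23. → (7, 23)
3A = (7, 23).
Next 2B:
Repeated addition: build up to 2B.
2B: tangent at (7, 8): λ = (3·7² + 1)/(2·8) ≡ 24/16. 16⁻¹ ≡ 2 (mod 31) since 16·2 = 32 ≡ 1, so λ ≡ 24·2 ≡ 17.
  x = λ² - 7 - 7 = 289 - 14 ≡ 27; y = λ·(7 - 27) - 8 ≡ 24. → (27, 24)
2B = (27, 24).
Finally 3A + 2B:
(7, 23) + (27, 24). λ = (24 - 23)/(27 - 7) ≡ 1/20 mod 31. 20⁻¹ ≡ 14 (mod 31), so λ ≡ 14.
  x = λ² - 7 - 27 = 196 - 34 ≡ 7; y = λ·(7 - 7) - 23 ≡ 8. → (7, 8)

(7, 8)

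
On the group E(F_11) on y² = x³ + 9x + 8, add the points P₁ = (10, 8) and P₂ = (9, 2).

(6, 5)

(10, 8) + (9, 2). λ = (2 - 8)/(9 - 10) ≡ 5/10 mod 11. 10⁻¹ ≡ 10 (mod 11), so λ ≡ 6.
  x = λ² - 10 - 9 = 36 - 19 ≡ 6; y = λ·(10 - 6) - 8 ≡ 5. → (6, 5)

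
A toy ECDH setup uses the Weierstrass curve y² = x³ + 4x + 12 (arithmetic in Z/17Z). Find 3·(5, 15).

Write Q = (5, 15).
Repeated addition: build up to 3Q.
2Q: tangent at (5, 15): λ = (3·5² + 4)/(2·15) ≡ 11/13. 13⁻¹ ≡ 4 (mod 17), so λ ≡ 11·4 ≡ 10.
  x = λ² - 5 - 5 = 100 - 10 ≡ 5; y = λ·(5 - 5) - 15 ≡ 2. → (5, 2)
3Q: (5, 2) + (5, 15): same x and y₁ ≡ -y₂, so the sum is 𝒪.

O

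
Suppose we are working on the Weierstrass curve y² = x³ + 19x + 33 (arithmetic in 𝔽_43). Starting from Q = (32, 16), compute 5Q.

Repeated addition: build up to 5Q.
2Q: tangent at (32, 16): λ = (3·32² + 19)/(2·16) ≡ 38/32. 32⁻¹ ≡ 39 (mod 43), so λ ≡ 38·39 ≡ 20.
  x = λ² - 32 - 32 = 400 - 64 ≡ 35; y = λ·(32 - 35) - 16 ≡ 10. → (35, 10)
3Q: (35, 10) + (32, 16). λ = (16 - 10)/(32 - 35) ≡ 6/40 mod 43. 40⁻¹ ≡ 14 (mod 43) since 40·14 = 560 ≡ 1, so λ ≡ 41.
  x = λ² - 35 - 32 = 1681 - 67 ≡ 23; y = λ·(35 - 23) - 10 ≡ 9. → (23, 9)
4Q: (23, 9) + (32, 16). λ = (16 - 9)/(32 - 23) ≡ 7/9 mod 43. 9⁻¹ ≡ 24 (mod 43) since 9·24 = 216 ≡ 1, so λ ≡ 39.
  x = λ² - 23 - 32 = 1521 - 55 ≡ 4; y = λ·(23 - 4) - 9 ≡ 1. → (4, 1)
5Q: (4, 1) + (32, 16). λ = (16 - 1)/(32 - 4) ≡ 15/28 mod 43. 28⁻¹ ≡ 20 (mod 43), so λ ≡ 42.
  x = λ² - 4 - 32 = 1764 - 36 ≡ 8; y = λ·(4 - 8) - 1 ≡ 3. → (8, 3)

(8, 3)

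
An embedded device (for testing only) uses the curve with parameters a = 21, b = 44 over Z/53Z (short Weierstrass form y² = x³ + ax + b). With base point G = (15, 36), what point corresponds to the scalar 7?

Repeated addition: build up to 7G.
2G: tangent at (15, 36): λ = (3·15² + 21)/(2·36) ≡ 7/19. 19⁻¹ ≡ 14 (mod 53), so λ ≡ 7·14 ≡ 45.
  x = λ² - 15 - 15 = 2025 - 30 ≡ 34; y = λ·(15 - 34) - 36 ≡ 10. → (34, 10)
3G: (34, 10) + (15, 36). λ = (36 - 10)/(15 - 34) ≡ 26/34 mod 53. 34⁻¹ ≡ 39 (mod 53), so λ ≡ 7.
  x = λ² - 34 - 15 = 49 - 49 ≡ 0; y = λ·(34 - 0) - 10 ≡ 16. → (0, 16)
4G: (0, 16) + (15, 36). λ = (36 - 16)/(15 - 0) ≡ 20/15 mod 53. 15⁻¹ ≡ 46 (mod 53), so λ ≡ 19.
  x = λ² - 0 - 15 = 361 - 15 ≡ 28; y = λ·(0 - 28) - 16 ≡ 35. → (28, 35)
5G: (28, 35) + (15, 36). λ = (36 - 35)/(15 - 28) ≡ 1/40 mod 53. 40⁻¹ ≡ 4 (mod 53), so λ ≡ 4.
  x = λ² - 28 - 15 = 16 - 43 ≡ 26; y = λ·(28 - 26) - 35 ≡ 26. → (26, 26)
6G: (26, 26) + (15, 36). λ = (36 - 26)/(15 - 26) ≡ 10/42 mod 53. 42⁻¹ ≡ 24 (mod 53), so λ ≡ 28.
  x = λ² - 26 - 15 = 784 - 41 ≡ 1; y = λ·(26 - 1) - 26 ≡ 38. → (1, 38)
7G: (1, 38) + (15, 36). λ = (36 - 38)/(15 - 1) ≡ 51/14 mod 53. 14⁻¹ ≡ 19 (mod 53), so λ ≡ 15.
  x = λ² - 1 - 15 = 225 - 16 ≡ 50; y = λ·(1 - 50) - 38 ≡ 22. → (50, 22)

(50, 22)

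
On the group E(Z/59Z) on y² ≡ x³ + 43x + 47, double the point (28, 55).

tangent at (28, 55): λ = (3·28² + 43)/(2·55) ≡ 35/51. 51⁻¹ ≡ 22 (mod 59), so λ ≡ 35·22 ≡ 3.
  x = λ² - 28 - 28 = 9 - 56 ≡ 12; y = λ·(28 - 12) - 55 ≡ 52. → (12, 52)

(12, 52)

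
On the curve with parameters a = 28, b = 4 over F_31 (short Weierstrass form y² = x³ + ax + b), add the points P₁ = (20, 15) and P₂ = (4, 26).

(20, 15) + (4, 26). λ = (26 - 15)/(4 - 20) ≡ 11/15 mod 31. 15⁻¹ ≡ 29 (mod 31), so λ ≡ 9.
  x = λ² - 20 - 4 = 81 - 24 ≡ 26; y = λ·(20 - 26) - 15 ≡ 24. → (26, 24)

(26, 24)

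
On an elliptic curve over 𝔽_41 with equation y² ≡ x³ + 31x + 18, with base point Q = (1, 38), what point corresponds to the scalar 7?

(6, 25)

Double-and-add on 7 = (111)₂. Start with Q = (1, 38) for the leading 1-bit.
double: tangent at (1, 38): λ = (3·1² + 31)/(2·38) ≡ 34/35. 35⁻¹ ≡ 34 (mod 41) since 35·34 = 1190 ≡ 1, so λ ≡ 34·34 ≡ 8.
  x = λ² - 1 - 1 = 64 - 2 ≡ 21; y = λ·(1 - 21) - 38 ≡ 7. → (21, 7)
add Q: (21, 7) + (1, 38). λ = (38 - 7)/(1 - 21) ≡ 31/21 mod 41. 21⁻¹ ≡ 2 (mod 41) since 21·2 = 42 ≡ 1, so λ ≡ 21.
  x = λ² - 21 - 1 = 441 - 22 ≡ 9; y = λ·(21 - 9) - 7 ≡ 40. → (9, 40)
double: tangent at (9, 40): λ = (3·9² + 31)/(2·40) ≡ 28/39. 39⁻¹ ≡ 20 (mod 41) since 39·20 = 780 ≡ 1, so λ ≡ 28·20 ≡ 27.
  x = λ² - 9 - 9 = 729 - 18 ≡ 14; y = λ·(9 - 14) - 40 ≡ 30. → (14, 30)
add Q: (14, 30) + (1, 38). λ = (38 - 30)/(1 - 14) ≡ 8/28 mod 41. 28⁻¹ ≡ 22 (mod 41), so λ ≡ 12.
  x = λ² - 14 - 1 = 144 - 15 ≡ 6; y = λ·(14 - 6) - 30 ≡ 25. → (6, 25)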